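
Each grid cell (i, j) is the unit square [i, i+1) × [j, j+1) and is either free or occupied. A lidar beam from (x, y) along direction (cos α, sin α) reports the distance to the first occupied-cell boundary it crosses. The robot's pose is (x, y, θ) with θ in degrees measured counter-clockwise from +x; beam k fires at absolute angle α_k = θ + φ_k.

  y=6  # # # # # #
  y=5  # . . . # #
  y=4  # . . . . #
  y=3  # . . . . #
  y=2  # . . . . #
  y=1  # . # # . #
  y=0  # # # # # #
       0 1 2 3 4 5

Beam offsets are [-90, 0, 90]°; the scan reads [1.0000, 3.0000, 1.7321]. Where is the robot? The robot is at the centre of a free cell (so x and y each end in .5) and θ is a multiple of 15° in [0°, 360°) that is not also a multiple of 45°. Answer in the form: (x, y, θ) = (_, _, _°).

(x, y, θ) = (2.5, 2.5, 60°)

The pose lattice has 17·16 = 272 candidates. Test each by forward raycasting.
  (4.5, 2.5, 60°): beam 1 = 0.5774 ≠ 1.0000 ✗
  (1.5, 2.5, 210°): beam 2 = 0.5774 ≠ 3.0000 ✗
  (3.5, 5.5, 120°): beam 1 = 0.5774 ≠ 1.0000 ✗
  …
  (2.5, 2.5, 60°): r_1=1.0000, r_2=3.0000, r_3=1.7321 — all match ✓
Unique over the lattice → pose = (2.5, 2.5, 60°).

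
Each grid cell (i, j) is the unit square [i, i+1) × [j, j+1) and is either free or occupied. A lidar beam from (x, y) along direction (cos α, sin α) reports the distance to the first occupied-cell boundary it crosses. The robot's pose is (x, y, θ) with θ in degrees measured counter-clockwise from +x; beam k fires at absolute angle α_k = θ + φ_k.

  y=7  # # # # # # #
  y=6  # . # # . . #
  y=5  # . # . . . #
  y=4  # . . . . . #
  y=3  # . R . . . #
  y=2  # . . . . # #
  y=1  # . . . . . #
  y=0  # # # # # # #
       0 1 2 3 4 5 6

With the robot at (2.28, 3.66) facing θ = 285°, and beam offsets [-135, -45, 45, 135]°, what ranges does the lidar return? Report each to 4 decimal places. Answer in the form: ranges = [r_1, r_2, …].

ranges = [1.4780, 2.5600, 3.1408, 2.7020]

beam 1: φ=-135°, α=150°
  dir = (cos 150°, sin 150°) = (-0.8660, 0.5000); from cell (2,3)
  next x-line at t=0.3233, next y-line at t=0.6800; Δt_x=1.1547, Δt_y=2.0000
    x: enter (1,3) at t=0.3233
    y: enter (1,4) at t=0.6800
    x: enter (0,4) at t=1.4780 ← occupied
  → r_1 = 1.4780
beam 2: φ=-45°, α=240°
  dir = (cos 240°, sin 240°) = (-0.5000, -0.8660); from cell (2,3)
  next x-line at t=0.5600, next y-line at t=0.7621; Δt_x=2.0000, Δt_y=1.1547
    x: enter (1,3) at t=0.5600
    y: enter (1,2) at t=0.7621
    y: enter (1,1) at t=1.9168
    x: enter (0,1) at t=2.5600 ← occupied
  → r_2 = 2.5600
beam 3: φ=45°, α=330°
  dir = (cos 330°, sin 330°) = (0.8660, -0.5000); from cell (2,3)
  next x-line at t=0.8314, next y-line at t=1.3200; Δt_x=1.1547, Δt_y=2.0000
    x: enter (3,3) at t=0.8314
    y: enter (3,2) at t=1.3200
    x: enter (4,2) at t=1.9861
    x: enter (5,2) at t=3.1408 ← occupied
  → r_3 = 3.1408
beam 4: φ=135°, α=60°
  dir = (cos 60°, sin 60°) = (0.5000, 0.8660); from cell (2,3)
  next x-line at t=1.4400, next y-line at t=0.3926; Δt_x=2.0000, Δt_y=1.1547
    y: enter (2,4) at t=0.3926
    x: enter (3,4) at t=1.4400
    y: enter (3,5) at t=1.5473
    y: enter (3,6) at t=2.7020 ← occupied
  → r_4 = 2.7020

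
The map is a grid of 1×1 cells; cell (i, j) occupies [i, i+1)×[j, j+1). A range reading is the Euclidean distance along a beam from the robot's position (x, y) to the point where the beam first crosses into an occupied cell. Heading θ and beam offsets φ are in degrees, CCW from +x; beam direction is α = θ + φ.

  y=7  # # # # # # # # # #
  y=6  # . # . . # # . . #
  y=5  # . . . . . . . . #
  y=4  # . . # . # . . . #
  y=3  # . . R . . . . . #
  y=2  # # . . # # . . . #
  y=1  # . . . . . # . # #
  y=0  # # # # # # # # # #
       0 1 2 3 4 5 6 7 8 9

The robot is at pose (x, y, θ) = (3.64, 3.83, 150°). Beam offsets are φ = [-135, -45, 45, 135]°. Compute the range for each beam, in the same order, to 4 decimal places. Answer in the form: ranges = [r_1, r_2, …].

beam 1: φ=-135°, α=15°
  cosα=0.9659 sinα=0.2588 | (3,3) | tMaxX 0.3727 tMaxY 0.6568 | tΔX 1.0353 tΔY 3.8637
    t=0.3727 [x] (4,3)
    t=0.6568 [y] (4,4)
    t=1.4080 [x] (5,4) — stop
  → r_1 = 1.4080
beam 2: φ=-45°, α=105°
  cosα=-0.2588 sinα=0.9659 | (3,3) | tMaxX 2.4728 tMaxY 0.1760 | tΔX 3.8637 tΔY 1.0353
    t=0.1760 [y] (3,4) — stop
  → r_2 = 0.1760
beam 3: φ=45°, α=195°
  cosα=-0.9659 sinα=-0.2588 | (3,3) | tMaxX 0.6626 tMaxY 3.2069 | tΔX 1.0353 tΔY 3.8637
    t=0.6626 [x] (2,3)
    t=1.6979 [x] (1,3)
    t=2.7331 [x] (0,3) — stop
  → r_3 = 2.7331
beam 4: φ=135°, α=285°
  cosα=0.2588 sinα=-0.9659 | (3,3) | tMaxX 1.3909 tMaxY 0.8593 | tΔX 3.8637 tΔY 1.0353
    t=0.8593 [y] (3,2)
    t=1.3909 [x] (4,2) — stop
  → r_4 = 1.3909

ranges = [1.4080, 0.1760, 2.7331, 1.3909]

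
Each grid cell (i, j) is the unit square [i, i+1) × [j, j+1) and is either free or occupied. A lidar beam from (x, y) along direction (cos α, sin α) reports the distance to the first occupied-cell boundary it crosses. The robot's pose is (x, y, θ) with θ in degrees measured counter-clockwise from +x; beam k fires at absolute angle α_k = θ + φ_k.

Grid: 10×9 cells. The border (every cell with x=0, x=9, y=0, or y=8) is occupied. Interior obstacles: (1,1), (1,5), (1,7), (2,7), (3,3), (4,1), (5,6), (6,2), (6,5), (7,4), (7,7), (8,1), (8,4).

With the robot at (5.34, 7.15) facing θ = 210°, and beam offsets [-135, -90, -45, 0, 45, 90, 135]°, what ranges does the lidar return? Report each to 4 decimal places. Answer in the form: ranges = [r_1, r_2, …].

beam 1: φ=-135°, α=75°
  direction (0.2588, 0.9659); cell (5,7); t to first gridline: x 2.5500, y 0.8800 (then +3.8637 / +1.0353)
    (5,8) via y @ 0.8800  # hit
  → r_1 = 0.8800
beam 2: φ=-90°, α=120°
  direction (-0.5000, 0.8660); cell (5,7); t to first gridline: x 0.6800, y 0.9815 (then +2.0000 / +1.1547)
    (4,7) via x @ 0.6800
    (4,8) via y @ 0.9815  # hit
  → r_2 = 0.9815
beam 3: φ=-45°, α=165°
  direction (-0.9659, 0.2588); cell (5,7); t to first gridline: x 0.3520, y 3.2841 (then +1.0353 / +3.8637)
    (4,7) via x @ 0.3520
    (3,7) via x @ 1.3873
    (2,7) via x @ 2.4225  # hit
  → r_3 = 2.4225
beam 4: φ=0°, α=210°
  direction (-0.8660, -0.5000); cell (5,7); t to first gridline: x 0.3926, y 0.3000 (then +1.1547 / +2.0000)
    (5,6) via y @ 0.3000  # hit
  → r_4 = 0.3000
beam 5: φ=45°, α=255°
  direction (-0.2588, -0.9659); cell (5,7); t to first gridline: x 1.3137, y 0.1553 (then +3.8637 / +1.0353)
    (5,6) via y @ 0.1553  # hit
  → r_5 = 0.1553
beam 6: φ=90°, α=300°
  direction (0.5000, -0.8660); cell (5,7); t to first gridline: x 1.3200, y 0.1732 (then +2.0000 / +1.1547)
    (5,6) via y @ 0.1732  # hit
  → r_6 = 0.1732
beam 7: φ=135°, α=345°
  direction (0.9659, -0.2588); cell (5,7); t to first gridline: x 0.6833, y 0.5796 (then +1.0353 / +3.8637)
    (5,6) via y @ 0.5796  # hit
  → r_7 = 0.5796

ranges = [0.8800, 0.9815, 2.4225, 0.3000, 0.1553, 0.1732, 0.5796]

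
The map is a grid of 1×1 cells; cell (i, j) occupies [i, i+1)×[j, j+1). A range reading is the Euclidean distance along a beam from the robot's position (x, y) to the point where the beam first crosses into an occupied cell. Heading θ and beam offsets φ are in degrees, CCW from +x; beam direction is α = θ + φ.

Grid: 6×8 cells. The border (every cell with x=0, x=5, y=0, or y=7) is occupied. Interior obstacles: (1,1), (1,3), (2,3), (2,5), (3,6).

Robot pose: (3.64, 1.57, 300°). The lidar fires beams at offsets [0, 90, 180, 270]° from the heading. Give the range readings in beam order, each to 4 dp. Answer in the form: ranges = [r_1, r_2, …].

beam 1: φ=0°, α=300°
  direction (0.5000, -0.8660); cell (3,1); t to first gridline: x 0.7200, y 0.6582 (then +2.0000 / +1.1547)
    (3,0) via y @ 0.6582  # hit
  → r_1 = 0.6582
beam 2: φ=90°, α=30°
  direction (0.8660, 0.5000); cell (3,1); t to first gridline: x 0.4157, y 0.8600 (then +1.1547 / +2.0000)
    (4,1) via x @ 0.4157
    (4,2) via y @ 0.8600
    (5,2) via x @ 1.5704  # hit
  → r_2 = 1.5704
beam 3: φ=180°, α=120°
  direction (-0.5000, 0.8660); cell (3,1); t to first gridline: x 1.2800, y 0.4965 (then +2.0000 / +1.1547)
    (3,2) via y @ 0.4965
    (2,2) via x @ 1.2800
    (2,3) via y @ 1.6512  # hit
  → r_3 = 1.6512
beam 4: φ=270°, α=210°
  direction (-0.8660, -0.5000); cell (3,1); t to first gridline: x 0.7390, y 1.1400 (then +1.1547 / +2.0000)
    (2,1) via x @ 0.7390
    (2,0) via y @ 1.1400  # hit
  → r_4 = 1.1400

ranges = [0.6582, 1.5704, 1.6512, 1.1400]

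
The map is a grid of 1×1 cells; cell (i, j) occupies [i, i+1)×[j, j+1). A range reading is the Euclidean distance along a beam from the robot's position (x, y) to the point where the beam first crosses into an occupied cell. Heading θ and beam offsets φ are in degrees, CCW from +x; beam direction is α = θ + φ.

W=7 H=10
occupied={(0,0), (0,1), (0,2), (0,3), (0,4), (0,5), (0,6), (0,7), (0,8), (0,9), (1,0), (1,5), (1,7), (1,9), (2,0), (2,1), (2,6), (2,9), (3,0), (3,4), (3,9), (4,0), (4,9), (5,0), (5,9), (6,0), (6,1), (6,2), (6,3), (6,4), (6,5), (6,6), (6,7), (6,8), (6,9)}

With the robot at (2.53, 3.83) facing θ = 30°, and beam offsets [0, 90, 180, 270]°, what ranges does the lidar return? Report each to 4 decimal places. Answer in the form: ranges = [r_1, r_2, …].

ranges = [0.5427, 1.3510, 1.7667, 3.2678]

beam 1: φ=0°, α=30°
  dir = (cos 30°, sin 30°) = (0.8660, 0.5000); from cell (2,3)
  next x-line at t=0.5427, next y-line at t=0.3400; Δt_x=1.1547, Δt_y=2.0000
    y: enter (2,4) at t=0.3400
    x: enter (3,4) at t=0.5427 ← occupied
  → r_1 = 0.5427
beam 2: φ=90°, α=120°
  dir = (cos 120°, sin 120°) = (-0.5000, 0.8660); from cell (2,3)
  next x-line at t=1.0600, next y-line at t=0.1963; Δt_x=2.0000, Δt_y=1.1547
    y: enter (2,4) at t=0.1963
    x: enter (1,4) at t=1.0600
    y: enter (1,5) at t=1.3510 ← occupied
  → r_2 = 1.3510
beam 3: φ=180°, α=210°
  dir = (cos 210°, sin 210°) = (-0.8660, -0.5000); from cell (2,3)
  next x-line at t=0.6120, next y-line at t=1.6600; Δt_x=1.1547, Δt_y=2.0000
    x: enter (1,3) at t=0.6120
    y: enter (1,2) at t=1.6600
    x: enter (0,2) at t=1.7667 ← occupied
  → r_3 = 1.7667
beam 4: φ=270°, α=300°
  dir = (cos 300°, sin 300°) = (0.5000, -0.8660); from cell (2,3)
  next x-line at t=0.9400, next y-line at t=0.9584; Δt_x=2.0000, Δt_y=1.1547
    x: enter (3,3) at t=0.9400
    y: enter (3,2) at t=0.9584
    y: enter (3,1) at t=2.1131
    x: enter (4,1) at t=2.9400
    y: enter (4,0) at t=3.2678 ← occupied
  → r_4 = 3.2678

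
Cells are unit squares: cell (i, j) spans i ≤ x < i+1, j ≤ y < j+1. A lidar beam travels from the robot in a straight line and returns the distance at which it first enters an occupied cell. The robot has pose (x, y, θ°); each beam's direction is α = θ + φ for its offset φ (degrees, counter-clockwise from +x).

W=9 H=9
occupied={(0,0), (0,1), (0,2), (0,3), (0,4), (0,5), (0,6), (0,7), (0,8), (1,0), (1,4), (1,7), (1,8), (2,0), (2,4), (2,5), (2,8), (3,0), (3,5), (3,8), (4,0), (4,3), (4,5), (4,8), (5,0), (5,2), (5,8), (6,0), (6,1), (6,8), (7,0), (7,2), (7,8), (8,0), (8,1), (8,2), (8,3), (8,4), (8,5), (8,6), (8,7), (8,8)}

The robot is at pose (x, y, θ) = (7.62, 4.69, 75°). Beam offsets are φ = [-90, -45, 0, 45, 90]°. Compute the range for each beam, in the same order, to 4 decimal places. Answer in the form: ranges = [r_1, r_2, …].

beam 1: φ=-90°, α=345°
  cosα=0.9659 sinα=-0.2588 | (7,4) | tMaxX 0.3934 tMaxY 2.6660 | tΔX 1.0353 tΔY 3.8637
    t=0.3934 [x] (8,4) — stop
  → r_1 = 0.3934
beam 2: φ=-45°, α=30°
  cosα=0.8660 sinα=0.5000 | (7,4) | tMaxX 0.4388 tMaxY 0.6200 | tΔX 1.1547 tΔY 2.0000
    t=0.4388 [x] (8,4) — stop
  → r_2 = 0.4388
beam 3: φ=0°, α=75°
  cosα=0.2588 sinα=0.9659 | (7,4) | tMaxX 1.4682 tMaxY 0.3209 | tΔX 3.8637 tΔY 1.0353
    t=0.3209 [y] (7,5)
    t=1.3562 [y] (7,6)
    t=1.4682 [x] (8,6) — stop
  → r_3 = 1.4682
beam 4: φ=45°, α=120°
  cosα=-0.5000 sinα=0.8660 | (7,4) | tMaxX 1.2400 tMaxY 0.3580 | tΔX 2.0000 tΔY 1.1547
    t=0.3580 [y] (7,5)
    t=1.2400 [x] (6,5)
    t=1.5127 [y] (6,6)
    t=2.6674 [y] (6,7)
    t=3.2400 [x] (5,7)
    t=3.8221 [y] (5,8) — stop
  → r_4 = 3.8221
beam 5: φ=90°, α=165°
  cosα=-0.9659 sinα=0.2588 | (7,4) | tMaxX 0.6419 tMaxY 1.1977 | tΔX 1.0353 tΔY 3.8637
    t=0.6419 [x] (6,4)
    t=1.1977 [y] (6,5)
    t=1.6771 [x] (5,5)
    t=2.7124 [x] (4,5) — stop
  → r_5 = 2.7124

ranges = [0.3934, 0.4388, 1.4682, 3.8221, 2.7124]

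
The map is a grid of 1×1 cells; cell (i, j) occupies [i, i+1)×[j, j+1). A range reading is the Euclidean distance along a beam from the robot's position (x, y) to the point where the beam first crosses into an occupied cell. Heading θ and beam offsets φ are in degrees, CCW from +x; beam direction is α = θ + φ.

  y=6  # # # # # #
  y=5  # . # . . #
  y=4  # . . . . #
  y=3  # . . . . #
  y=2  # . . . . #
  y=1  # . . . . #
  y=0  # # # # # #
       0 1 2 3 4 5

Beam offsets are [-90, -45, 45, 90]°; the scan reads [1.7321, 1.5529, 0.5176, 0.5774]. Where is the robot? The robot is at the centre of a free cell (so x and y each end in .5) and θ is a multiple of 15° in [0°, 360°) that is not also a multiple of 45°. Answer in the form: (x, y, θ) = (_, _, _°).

(x, y, θ) = (3.5, 5.5, 60°)

Candidates: 19 free-cell centres × 16 headings = 304 poses. Raycast each; keep the one whose scan matches to 4 dp.
  (3.5, 1.5, 150°): beam 1 = 3.0000 ≠ 1.7321 ✗
  (2.5, 3.5, 285°): beam 1 = 1.5529 ≠ 1.7321 ✗
  (3.5, 4.5, 30°): beam 1 = 3.0000 ≠ 1.7321 ✗
  …
  (3.5, 5.5, 60°): r_1=1.7321, r_2=1.5529, r_3=0.5176, r_4=0.5774 — all match ✓
Unique over the lattice → pose = (3.5, 5.5, 60°).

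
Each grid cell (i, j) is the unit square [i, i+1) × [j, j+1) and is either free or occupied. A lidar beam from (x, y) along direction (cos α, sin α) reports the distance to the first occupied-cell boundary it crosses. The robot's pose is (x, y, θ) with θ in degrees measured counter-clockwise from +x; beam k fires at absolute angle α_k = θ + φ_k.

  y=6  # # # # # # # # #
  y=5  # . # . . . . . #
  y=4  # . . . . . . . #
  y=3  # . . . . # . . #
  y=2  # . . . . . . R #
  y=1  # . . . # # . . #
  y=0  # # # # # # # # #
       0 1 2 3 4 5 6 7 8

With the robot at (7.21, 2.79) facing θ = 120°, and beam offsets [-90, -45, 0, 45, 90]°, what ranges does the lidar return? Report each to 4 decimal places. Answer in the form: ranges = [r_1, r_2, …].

ranges = [0.9122, 3.0523, 3.7066, 1.2527, 1.5800]

beam 1: φ=-90°, α=30°
  direction (0.8660, 0.5000); cell (7,2); t to first gridline: x 0.9122, y 0.4200 (then +1.1547 / +2.0000)
    (7,3) via y @ 0.4200
    (8,3) via x @ 0.9122  # hit
  → r_1 = 0.9122
beam 2: φ=-45°, α=75°
  direction (0.2588, 0.9659); cell (7,2); t to first gridline: x 3.0523, y 0.2174 (then +3.8637 / +1.0353)
    (7,3) via y @ 0.2174
    (7,4) via y @ 1.2527
    (7,5) via y @ 2.2880
    (8,5) via x @ 3.0523  # hit
  → r_2 = 3.0523
beam 3: φ=0°, α=120°
  direction (-0.5000, 0.8660); cell (7,2); t to first gridline: x 0.4200, y 0.2425 (then +2.0000 / +1.1547)
    (7,3) via y @ 0.2425
    (6,3) via x @ 0.4200
    (6,4) via y @ 1.3972
    (5,4) via x @ 2.4200
    (5,5) via y @ 2.5519
    (5,6) via y @ 3.7066  # hit
  → r_3 = 3.7066
beam 4: φ=45°, α=165°
  direction (-0.9659, 0.2588); cell (7,2); t to first gridline: x 0.2174, y 0.8114 (then +1.0353 / +3.8637)
    (6,2) via x @ 0.2174
    (6,3) via y @ 0.8114
    (5,3) via x @ 1.2527  # hit
  → r_4 = 1.2527
beam 5: φ=90°, α=210°
  direction (-0.8660, -0.5000); cell (7,2); t to first gridline: x 0.2425, y 1.5800 (then +1.1547 / +2.0000)
    (6,2) via x @ 0.2425
    (5,2) via x @ 1.3972
    (5,1) via y @ 1.5800  # hit
  → r_5 = 1.5800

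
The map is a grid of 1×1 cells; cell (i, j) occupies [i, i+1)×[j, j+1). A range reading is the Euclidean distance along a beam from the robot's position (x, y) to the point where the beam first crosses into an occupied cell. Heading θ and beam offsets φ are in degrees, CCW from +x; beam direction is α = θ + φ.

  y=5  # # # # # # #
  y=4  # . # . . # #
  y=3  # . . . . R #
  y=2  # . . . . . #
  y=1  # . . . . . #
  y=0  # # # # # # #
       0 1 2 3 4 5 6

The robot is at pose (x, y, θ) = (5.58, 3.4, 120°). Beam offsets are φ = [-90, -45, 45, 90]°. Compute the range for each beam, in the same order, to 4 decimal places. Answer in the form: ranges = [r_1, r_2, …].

ranges = [0.4850, 0.6212, 2.6710, 4.8000]

beam 1: φ=-90°, α=30°
  d=(0.8660,0.5000)  start (5,3)  tX=0.4850 tY=1.2000  stride 1/|dx|=1.1547 1/|dy|=2.0000
    cross x-line → (6,3), t=0.4850 (wall)
  → r_1 = 0.4850
beam 2: φ=-45°, α=75°
  d=(0.2588,0.9659)  start (5,3)  tX=1.6228 tY=0.6212  stride 1/|dx|=3.8637 1/|dy|=1.0353
    cross y-line → (5,4), t=0.6212 (wall)
  → r_2 = 0.6212
beam 3: φ=45°, α=165°
  d=(-0.9659,0.2588)  start (5,3)  tX=0.6005 tY=2.3182  stride 1/|dx|=1.0353 1/|dy|=3.8637
    cross x-line → (4,3), t=0.6005
    cross x-line → (3,3), t=1.6357
    cross y-line → (3,4), t=2.3182
    cross x-line → (2,4), t=2.6710 (wall)
  → r_3 = 2.6710
beam 4: φ=90°, α=210°
  d=(-0.8660,-0.5000)  start (5,3)  tX=0.6697 tY=0.8000  stride 1/|dx|=1.1547 1/|dy|=2.0000
    cross x-line → (4,3), t=0.6697
    cross y-line → (4,2), t=0.8000
    cross x-line → (3,2), t=1.8244
    cross y-line → (3,1), t=2.8000
    cross x-line → (2,1), t=2.9791
    cross x-line → (1,1), t=4.1338
    cross y-line → (1,0), t=4.8000 (wall)
  → r_4 = 4.8000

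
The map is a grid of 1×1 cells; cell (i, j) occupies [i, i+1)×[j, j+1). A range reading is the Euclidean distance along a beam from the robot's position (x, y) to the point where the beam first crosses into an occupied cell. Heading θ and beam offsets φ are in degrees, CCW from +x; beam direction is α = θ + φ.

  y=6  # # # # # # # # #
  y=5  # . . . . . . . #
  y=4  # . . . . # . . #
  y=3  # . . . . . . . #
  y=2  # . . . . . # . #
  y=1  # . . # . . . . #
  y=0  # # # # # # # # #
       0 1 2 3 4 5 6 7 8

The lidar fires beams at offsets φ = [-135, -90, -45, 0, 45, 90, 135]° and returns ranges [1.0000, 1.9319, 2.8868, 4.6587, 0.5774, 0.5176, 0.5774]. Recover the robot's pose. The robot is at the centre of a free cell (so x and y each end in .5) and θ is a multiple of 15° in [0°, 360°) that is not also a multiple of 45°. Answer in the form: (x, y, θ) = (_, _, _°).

(x, y, θ) = (4.5, 1.5, 105°)

The pose lattice has 32·16 = 512 candidates. Test each by forward raycasting.
  (6.5, 5.5, 150°): beam 1 = 1.5529 ≠ 1.0000 ✗
  (3.5, 2.5, 15°): beam 1 = 0.5774 ≠ 1.0000 ✗
  (4.5, 4.5, 255°): beam 1 = 1.7321 ≠ 1.0000 ✗
  …
  (4.5, 1.5, 105°): r_1=1.0000, r_2=1.9319, r_3=2.8868, r_4=4.6587, r_5=0.5774, r_6=0.5176, r_7=0.5774 — all match ✓
Only this pose fits every beam.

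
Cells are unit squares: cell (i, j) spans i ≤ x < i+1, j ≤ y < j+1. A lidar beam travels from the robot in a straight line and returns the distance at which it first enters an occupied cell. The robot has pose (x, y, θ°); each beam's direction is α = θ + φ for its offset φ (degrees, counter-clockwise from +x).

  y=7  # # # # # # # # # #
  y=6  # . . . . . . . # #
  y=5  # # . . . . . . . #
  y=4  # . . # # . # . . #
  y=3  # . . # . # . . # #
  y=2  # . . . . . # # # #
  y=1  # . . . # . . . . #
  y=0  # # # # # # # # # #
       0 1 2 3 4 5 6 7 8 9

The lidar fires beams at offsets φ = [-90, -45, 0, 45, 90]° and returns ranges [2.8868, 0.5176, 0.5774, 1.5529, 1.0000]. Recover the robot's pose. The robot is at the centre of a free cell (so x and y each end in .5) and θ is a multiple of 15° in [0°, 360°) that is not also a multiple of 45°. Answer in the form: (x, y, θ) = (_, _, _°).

(x, y, θ) = (7.5, 4.5, 210°)

Candidates: 36 free-cell centres × 16 headings = 576 poses. Raycast each; keep the one whose scan matches to 4 dp.
  (2.5, 5.5, 330°): beam 1 = 3.0000 ≠ 2.8868 ✗
  (3.5, 2.5, 210°): beam 1 = 0.5774 ≠ 2.8868 ✗
  (7.5, 6.5, 75°): beam 1 = 0.5176 ≠ 2.8868 ✗
  (7.5, 4.5, 330°): beam 1 = 1.7321 ≠ 2.8868 ✗
  …
  (7.5, 4.5, 210°): r_1=2.8868, r_2=0.5176, r_3=0.5774, r_4=1.5529, r_5=1.0000 — all match ✓
No second candidate reproduces the full scan.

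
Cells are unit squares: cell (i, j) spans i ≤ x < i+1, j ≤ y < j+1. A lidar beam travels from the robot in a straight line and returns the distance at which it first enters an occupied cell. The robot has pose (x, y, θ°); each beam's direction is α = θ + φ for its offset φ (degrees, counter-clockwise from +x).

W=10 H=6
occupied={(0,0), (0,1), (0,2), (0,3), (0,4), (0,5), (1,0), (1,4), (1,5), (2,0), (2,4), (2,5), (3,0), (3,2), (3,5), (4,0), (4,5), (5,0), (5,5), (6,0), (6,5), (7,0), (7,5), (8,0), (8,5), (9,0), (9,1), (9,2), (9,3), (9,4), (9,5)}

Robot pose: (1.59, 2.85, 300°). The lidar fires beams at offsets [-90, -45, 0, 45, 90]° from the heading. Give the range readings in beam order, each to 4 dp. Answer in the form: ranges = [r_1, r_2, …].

ranges = [0.6813, 1.9153, 2.1362, 1.4597, 4.3000]

beam 1: φ=-90°, α=210°
  direction (-0.8660, -0.5000); cell (1,2); t to first gridline: x 0.6813, y 1.7000 (then +1.1547 / +2.0000)
    (0,2) via x @ 0.6813  # hit
  → r_1 = 0.6813
beam 2: φ=-45°, α=255°
  direction (-0.2588, -0.9659); cell (1,2); t to first gridline: x 2.2796, y 0.8800 (then +3.8637 / +1.0353)
    (1,1) via y @ 0.8800
    (1,0) via y @ 1.9153  # hit
  → r_2 = 1.9153
beam 3: φ=0°, α=300°
  direction (0.5000, -0.8660); cell (1,2); t to first gridline: x 0.8200, y 0.9815 (then +2.0000 / +1.1547)
    (2,2) via x @ 0.8200
    (2,1) via y @ 0.9815
    (2,0) via y @ 2.1362  # hit
  → r_3 = 2.1362
beam 4: φ=45°, α=345°
  direction (0.9659, -0.2588); cell (1,2); t to first gridline: x 0.4245, y 3.2841 (then +1.0353 / +3.8637)
    (2,2) via x @ 0.4245
    (3,2) via x @ 1.4597  # hit
  → r_4 = 1.4597
beam 5: φ=90°, α=30°
  direction (0.8660, 0.5000); cell (1,2); t to first gridline: x 0.4734, y 0.3000 (then +1.1547 / +2.0000)
    (1,3) via y @ 0.3000
    (2,3) via x @ 0.4734
    (3,3) via x @ 1.6281
    (3,4) via y @ 2.3000
    (4,4) via x @ 2.7828
    (5,4) via x @ 3.9375
    (5,5) via y @ 4.3000  # hit
  → r_5 = 4.3000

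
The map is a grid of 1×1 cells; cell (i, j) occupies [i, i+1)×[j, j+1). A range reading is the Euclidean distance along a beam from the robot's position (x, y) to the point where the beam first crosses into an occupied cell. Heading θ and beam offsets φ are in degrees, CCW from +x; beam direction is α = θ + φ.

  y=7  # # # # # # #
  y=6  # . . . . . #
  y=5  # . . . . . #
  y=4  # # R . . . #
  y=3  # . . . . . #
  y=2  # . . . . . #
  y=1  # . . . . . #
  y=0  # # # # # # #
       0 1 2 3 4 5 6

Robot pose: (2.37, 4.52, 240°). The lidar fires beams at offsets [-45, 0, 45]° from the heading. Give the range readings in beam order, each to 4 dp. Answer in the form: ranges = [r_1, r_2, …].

ranges = [0.3831, 2.7400, 3.6442]

beam 1: φ=-45°, α=195°
  cosα=-0.9659 sinα=-0.2588 | (2,4) | tMaxX 0.3831 tMaxY 2.0091 | tΔX 1.0353 tΔY 3.8637
    t=0.3831 [x] (1,4) — stop
  → r_1 = 0.3831
beam 2: φ=0°, α=240°
  cosα=-0.5000 sinα=-0.8660 | (2,4) | tMaxX 0.7400 tMaxY 0.6004 | tΔX 2.0000 tΔY 1.1547
    t=0.6004 [y] (2,3)
    t=0.7400 [x] (1,3)
    t=1.7551 [y] (1,2)
    t=2.7400 [x] (0,2) — stop
  → r_2 = 2.7400
beam 3: φ=45°, α=285°
  cosα=0.2588 sinα=-0.9659 | (2,4) | tMaxX 2.4341 tMaxY 0.5383 | tΔX 3.8637 tΔY 1.0353
    t=0.5383 [y] (2,3)
    t=1.5736 [y] (2,2)
    t=2.4341 [x] (3,2)
    t=2.6089 [y] (3,1)
    t=3.6442 [y] (3,0) — stop
  → r_3 = 3.6442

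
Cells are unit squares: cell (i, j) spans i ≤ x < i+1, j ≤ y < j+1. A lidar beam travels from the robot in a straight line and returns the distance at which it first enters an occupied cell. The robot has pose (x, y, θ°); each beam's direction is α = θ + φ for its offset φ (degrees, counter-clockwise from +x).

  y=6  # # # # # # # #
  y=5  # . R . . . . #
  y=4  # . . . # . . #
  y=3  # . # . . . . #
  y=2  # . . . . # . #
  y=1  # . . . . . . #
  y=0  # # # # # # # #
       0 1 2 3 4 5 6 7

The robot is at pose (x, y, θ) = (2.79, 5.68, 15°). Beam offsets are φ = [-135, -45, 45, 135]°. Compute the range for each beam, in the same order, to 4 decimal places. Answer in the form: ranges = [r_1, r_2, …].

beam 1: φ=-135°, α=240°
  direction (-0.5000, -0.8660); cell (2,5); t to first gridline: x 1.5800, y 0.7852 (then +2.0000 / +1.1547)
    (2,4) via y @ 0.7852
    (1,4) via x @ 1.5800
    (1,3) via y @ 1.9399
    (1,2) via y @ 3.0946
    (0,2) via x @ 3.5800  # hit
  → r_1 = 3.5800
beam 2: φ=-45°, α=330°
  direction (0.8660, -0.5000); cell (2,5); t to first gridline: x 0.2425, y 1.3600 (then +1.1547 / +2.0000)
    (3,5) via x @ 0.2425
    (3,4) via y @ 1.3600
    (4,4) via x @ 1.3972  # hit
  → r_2 = 1.3972
beam 3: φ=45°, α=60°
  direction (0.5000, 0.8660); cell (2,5); t to first gridline: x 0.4200, y 0.3695 (then +2.0000 / +1.1547)
    (2,6) via y @ 0.3695  # hit
  → r_3 = 0.3695
beam 4: φ=135°, α=150°
  direction (-0.8660, 0.5000); cell (2,5); t to first gridline: x 0.9122, y 0.6400 (then +1.1547 / +2.0000)
    (2,6) via y @ 0.6400  # hit
  → r_4 = 0.6400

ranges = [3.5800, 1.3972, 0.3695, 0.6400]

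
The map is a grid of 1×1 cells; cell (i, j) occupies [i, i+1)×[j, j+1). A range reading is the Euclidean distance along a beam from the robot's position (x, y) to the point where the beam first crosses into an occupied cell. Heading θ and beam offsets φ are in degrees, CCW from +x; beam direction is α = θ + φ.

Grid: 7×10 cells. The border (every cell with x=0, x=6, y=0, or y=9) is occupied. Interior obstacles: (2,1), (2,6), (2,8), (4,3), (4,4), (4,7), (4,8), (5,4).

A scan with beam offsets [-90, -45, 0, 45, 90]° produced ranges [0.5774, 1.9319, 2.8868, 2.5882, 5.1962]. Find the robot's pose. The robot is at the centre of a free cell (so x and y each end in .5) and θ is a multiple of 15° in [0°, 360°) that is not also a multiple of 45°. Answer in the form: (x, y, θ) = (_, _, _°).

(x, y, θ) = (1.5, 4.5, 300°)

Candidates: 32 free-cell centres × 16 headings = 512 poses. Raycast each; keep the one whose scan matches to 4 dp.
  (1.5, 5.5, 75°): beam 1 = 2.5882 ≠ 0.5774 ✗
  (3.5, 1.5, 150°): beam 1 = 1.7321 ≠ 0.5774 ✗
  (1.5, 4.5, 75°): beam 1 = 2.5882 ≠ 0.5774 ✗
  (5.5, 3.5, 60°): beam 2 = 0.5176 ≠ 1.9319 ✗
  …
  (1.5, 4.5, 300°): r_1=0.5774, r_2=1.9319, r_3=2.8868, r_4=2.5882, r_5=5.1962 — all match ✓
No second candidate reproduces the full scan.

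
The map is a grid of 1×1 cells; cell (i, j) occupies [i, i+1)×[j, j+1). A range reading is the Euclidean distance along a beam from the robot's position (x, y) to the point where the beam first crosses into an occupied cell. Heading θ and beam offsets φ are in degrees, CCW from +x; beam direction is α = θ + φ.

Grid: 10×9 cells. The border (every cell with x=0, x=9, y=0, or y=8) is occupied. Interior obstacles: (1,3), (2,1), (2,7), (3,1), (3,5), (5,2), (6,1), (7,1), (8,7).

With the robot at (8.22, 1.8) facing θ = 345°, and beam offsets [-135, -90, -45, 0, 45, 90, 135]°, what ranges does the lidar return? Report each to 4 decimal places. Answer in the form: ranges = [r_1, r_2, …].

ranges = [0.2540, 0.8282, 0.9238, 0.8075, 0.9007, 3.0137, 7.1591]

beam 1: φ=-135°, α=210°
  dir = (cos 210°, sin 210°) = (-0.8660, -0.5000); from cell (8,1)
  next x-line at t=0.2540, next y-line at t=1.6000; Δt_x=1.1547, Δt_y=2.0000
    x: enter (7,1) at t=0.2540 ← occupied
  → r_1 = 0.2540
beam 2: φ=-90°, α=255°
  dir = (cos 255°, sin 255°) = (-0.2588, -0.9659); from cell (8,1)
  next x-line at t=0.8500, next y-line at t=0.8282; Δt_x=3.8637, Δt_y=1.0353
    y: enter (8,0) at t=0.8282 ← occupied
  → r_2 = 0.8282
beam 3: φ=-45°, α=300°
  dir = (cos 300°, sin 300°) = (0.5000, -0.8660); from cell (8,1)
  next x-line at t=1.5600, next y-line at t=0.9238; Δt_x=2.0000, Δt_y=1.1547
    y: enter (8,0) at t=0.9238 ← occupied
  → r_3 = 0.9238
beam 4: φ=0°, α=345°
  dir = (cos 345°, sin 345°) = (0.9659, -0.2588); from cell (8,1)
  next x-line at t=0.8075, next y-line at t=3.0910; Δt_x=1.0353, Δt_y=3.8637
    x: enter (9,1) at t=0.8075 ← occupied
  → r_4 = 0.8075
beam 5: φ=45°, α=30°
  dir = (cos 30°, sin 30°) = (0.8660, 0.5000); from cell (8,1)
  next x-line at t=0.9007, next y-line at t=0.4000; Δt_x=1.1547, Δt_y=2.0000
    y: enter (8,2) at t=0.4000
    x: enter (9,2) at t=0.9007 ← occupied
  → r_5 = 0.9007
beam 6: φ=90°, α=75°
  dir = (cos 75°, sin 75°) = (0.2588, 0.9659); from cell (8,1)
  next x-line at t=3.0137, next y-line at t=0.2071; Δt_x=3.8637, Δt_y=1.0353
    y: enter (8,2) at t=0.2071
    y: enter (8,3) at t=1.2423
    y: enter (8,4) at t=2.2776
    x: enter (9,4) at t=3.0137 ← occupied
  → r_6 = 3.0137
beam 7: φ=135°, α=120°
  dir = (cos 120°, sin 120°) = (-0.5000, 0.8660); from cell (8,1)
  next x-line at t=0.4400, next y-line at t=0.2309; Δt_x=2.0000, Δt_y=1.1547
    y: enter (8,2) at t=0.2309
    x: enter (7,2) at t=0.4400
    y: enter (7,3) at t=1.3856
    x: enter (6,3) at t=2.4400
    y: enter (6,4) at t=2.5403
    y: enter (6,5) at t=3.6950
    x: enter (5,5) at t=4.4400
    y: enter (5,6) at t=4.8497
    y: enter (5,7) at t=6.0044
    x: enter (4,7) at t=6.4400
    y: enter (4,8) at t=7.1591 ← occupied
  → r_7 = 7.1591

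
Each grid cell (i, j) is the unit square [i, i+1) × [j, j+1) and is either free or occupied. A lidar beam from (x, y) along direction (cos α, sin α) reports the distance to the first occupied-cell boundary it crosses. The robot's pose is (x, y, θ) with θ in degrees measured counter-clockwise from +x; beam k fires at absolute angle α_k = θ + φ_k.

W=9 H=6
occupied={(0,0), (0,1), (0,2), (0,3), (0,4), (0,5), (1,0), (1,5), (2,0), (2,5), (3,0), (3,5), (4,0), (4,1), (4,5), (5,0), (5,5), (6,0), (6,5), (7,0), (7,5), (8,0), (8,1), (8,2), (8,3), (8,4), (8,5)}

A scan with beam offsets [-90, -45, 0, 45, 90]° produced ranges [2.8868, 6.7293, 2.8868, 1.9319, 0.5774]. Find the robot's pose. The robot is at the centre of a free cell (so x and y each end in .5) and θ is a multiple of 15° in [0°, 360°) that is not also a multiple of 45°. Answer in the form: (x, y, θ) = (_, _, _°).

(x, y, θ) = (1.5, 2.5, 60°)

Candidates: 27 free-cell centres × 16 headings = 432 poses. Raycast each; keep the one whose scan matches to 4 dp.
  (7.5, 1.5, 285°): beam 1 = 1.9319 ≠ 2.8868 ✗
  (5.5, 1.5, 330°): beam 1 = 0.5774 ≠ 2.8868 ✗
  (5.5, 4.5, 195°): beam 1 = 0.5176 ≠ 2.8868 ✗
  (1.5, 4.5, 210°): beam 1 = 0.5774 ≠ 2.8868 ✗
  …
  (1.5, 2.5, 60°): r_1=2.8868, r_2=6.7293, r_3=2.8868, r_4=1.9319, r_5=0.5774 — all match ✓
No second candidate reproduces the full scan.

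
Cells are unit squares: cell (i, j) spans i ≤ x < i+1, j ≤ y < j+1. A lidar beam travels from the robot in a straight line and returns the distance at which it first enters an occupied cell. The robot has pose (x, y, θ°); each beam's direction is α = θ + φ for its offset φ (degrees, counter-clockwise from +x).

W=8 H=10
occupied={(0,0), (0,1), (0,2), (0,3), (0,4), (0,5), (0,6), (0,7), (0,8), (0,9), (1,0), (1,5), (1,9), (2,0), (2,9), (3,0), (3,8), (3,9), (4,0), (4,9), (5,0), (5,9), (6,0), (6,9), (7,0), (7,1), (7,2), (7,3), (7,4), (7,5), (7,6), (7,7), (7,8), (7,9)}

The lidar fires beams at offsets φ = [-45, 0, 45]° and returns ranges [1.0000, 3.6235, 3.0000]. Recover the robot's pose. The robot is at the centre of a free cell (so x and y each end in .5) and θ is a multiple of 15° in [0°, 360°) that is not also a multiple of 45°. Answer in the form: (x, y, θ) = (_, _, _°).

(x, y, θ) = (4.5, 7.5, 165°)

Enumerate (i+0.5, j+0.5, θ) over the 46 free cells and 16 admissible headings. For each, cast all 3 beams and compare to the given ranges.
  (4.5, 4.5, 345°): beam 1 = 4.0415 ≠ 1.0000 ✗
  (3.5, 4.5, 345°): beam 1 = 4.0415 ≠ 1.0000 ✗
  (2.5, 3.5, 15°): beam 1 = 5.0000 ≠ 1.0000 ✗
  …
  (4.5, 7.5, 165°): r_1=1.0000, r_2=3.6235, r_3=3.0000 — all match ✓
Only this pose fits every beam.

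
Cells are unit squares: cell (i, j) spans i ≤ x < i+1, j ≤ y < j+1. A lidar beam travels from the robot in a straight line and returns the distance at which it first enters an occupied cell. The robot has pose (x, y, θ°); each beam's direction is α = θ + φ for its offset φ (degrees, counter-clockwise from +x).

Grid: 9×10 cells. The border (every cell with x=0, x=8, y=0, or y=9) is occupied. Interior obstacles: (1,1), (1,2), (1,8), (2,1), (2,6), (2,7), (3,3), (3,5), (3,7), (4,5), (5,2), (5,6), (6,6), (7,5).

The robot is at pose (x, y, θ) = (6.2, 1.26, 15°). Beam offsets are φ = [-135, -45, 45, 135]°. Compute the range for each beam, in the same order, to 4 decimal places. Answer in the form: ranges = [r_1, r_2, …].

ranges = [0.3002, 0.5200, 3.6000, 3.4800]

beam 1: φ=-135°, α=240°
  dir = (cos 240°, sin 240°) = (-0.5000, -0.8660); from cell (6,1)
  next x-line at t=0.4000, next y-line at t=0.3002; Δt_x=2.0000, Δt_y=1.1547
    y: enter (6,0) at t=0.3002 ← occupied
  → r_1 = 0.3002
beam 2: φ=-45°, α=330°
  dir = (cos 330°, sin 330°) = (0.8660, -0.5000); from cell (6,1)
  next x-line at t=0.9238, next y-line at t=0.5200; Δt_x=1.1547, Δt_y=2.0000
    y: enter (6,0) at t=0.5200 ← occupied
  → r_2 = 0.5200
beam 3: φ=45°, α=60°
  dir = (cos 60°, sin 60°) = (0.5000, 0.8660); from cell (6,1)
  next x-line at t=1.6000, next y-line at t=0.8545; Δt_x=2.0000, Δt_y=1.1547
    y: enter (6,2) at t=0.8545
    x: enter (7,2) at t=1.6000
    y: enter (7,3) at t=2.0092
    y: enter (7,4) at t=3.1639
    x: enter (8,4) at t=3.6000 ← occupied
  → r_3 = 3.6000
beam 4: φ=135°, α=150°
  dir = (cos 150°, sin 150°) = (-0.8660, 0.5000); from cell (6,1)
  next x-line at t=0.2309, next y-line at t=1.4800; Δt_x=1.1547, Δt_y=2.0000
    x: enter (5,1) at t=0.2309
    x: enter (4,1) at t=1.3856
    y: enter (4,2) at t=1.4800
    x: enter (3,2) at t=2.5403
    y: enter (3,3) at t=3.4800 ← occupied
  → r_4 = 3.4800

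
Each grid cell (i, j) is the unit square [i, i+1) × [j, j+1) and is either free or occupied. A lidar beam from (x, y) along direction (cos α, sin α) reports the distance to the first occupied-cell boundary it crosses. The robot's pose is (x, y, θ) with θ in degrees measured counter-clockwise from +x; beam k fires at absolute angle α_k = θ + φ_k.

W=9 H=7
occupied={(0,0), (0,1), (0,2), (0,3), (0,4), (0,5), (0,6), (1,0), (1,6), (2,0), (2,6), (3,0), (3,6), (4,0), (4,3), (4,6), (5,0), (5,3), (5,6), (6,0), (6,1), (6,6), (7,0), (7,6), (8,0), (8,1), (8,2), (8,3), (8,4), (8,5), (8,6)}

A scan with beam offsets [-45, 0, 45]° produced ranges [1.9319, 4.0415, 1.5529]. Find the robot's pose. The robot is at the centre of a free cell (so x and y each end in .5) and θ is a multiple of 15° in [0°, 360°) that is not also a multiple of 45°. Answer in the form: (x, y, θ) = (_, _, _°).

(x, y, θ) = (4.5, 5.5, 210°)

Enumerate (i+0.5, j+0.5, θ) over the 32 free cells and 16 admissible headings. For each, cast all 3 beams and compare to the given ranges.
  (4.5, 5.5, 195°): beam 1 = 1.0000 ≠ 1.9319 ✗
  (1.5, 5.5, 240°): beam 1 = 0.5176 ≠ 1.9319 ✗
  (7.5, 4.5, 105°): beam 1 = 1.0000 ≠ 1.9319 ✗
  (5.5, 5.5, 210°): beam 2 = 5.1962 ≠ 4.0415 ✗
  …
  (4.5, 5.5, 210°): r_1=1.9319, r_2=4.0415, r_3=1.5529 — all match ✓
Only this pose fits every beam.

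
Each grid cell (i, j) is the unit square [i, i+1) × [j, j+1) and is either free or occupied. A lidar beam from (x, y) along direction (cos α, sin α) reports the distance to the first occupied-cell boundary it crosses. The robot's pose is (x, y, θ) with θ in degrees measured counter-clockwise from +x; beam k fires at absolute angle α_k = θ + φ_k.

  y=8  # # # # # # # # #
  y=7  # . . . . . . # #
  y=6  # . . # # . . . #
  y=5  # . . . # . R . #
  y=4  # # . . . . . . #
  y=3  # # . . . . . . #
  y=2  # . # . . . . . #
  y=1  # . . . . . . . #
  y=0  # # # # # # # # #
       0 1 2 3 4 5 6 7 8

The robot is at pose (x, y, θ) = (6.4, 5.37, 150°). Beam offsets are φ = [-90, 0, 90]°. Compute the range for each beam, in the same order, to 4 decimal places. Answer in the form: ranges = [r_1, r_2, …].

beam 1: φ=-90°, α=60°
  direction (0.5000, 0.8660); cell (6,5); t to first gridline: x 1.2000, y 0.7275 (then +2.0000 / +1.1547)
    (6,6) via y @ 0.7275
    (7,6) via x @ 1.2000
    (7,7) via y @ 1.8822  # hit
  → r_1 = 1.8822
beam 2: φ=0°, α=150°
  direction (-0.8660, 0.5000); cell (6,5); t to first gridline: x 0.4619, y 1.2600 (then +1.1547 / +2.0000)
    (5,5) via x @ 0.4619
    (5,6) via y @ 1.2600
    (4,6) via x @ 1.6166  # hit
  → r_2 = 1.6166
beam 3: φ=90°, α=240°
  direction (-0.5000, -0.8660); cell (6,5); t to first gridline: x 0.8000, y 0.4272 (then +2.0000 / +1.1547)
    (6,4) via y @ 0.4272
    (5,4) via x @ 0.8000
    (5,3) via y @ 1.5819
    (5,2) via y @ 2.7366
    (4,2) via x @ 2.8000
    (4,1) via y @ 3.8913
    (3,1) via x @ 4.8000
    (3,0) via y @ 5.0460  # hit
  → r_3 = 5.0460

ranges = [1.8822, 1.6166, 5.0460]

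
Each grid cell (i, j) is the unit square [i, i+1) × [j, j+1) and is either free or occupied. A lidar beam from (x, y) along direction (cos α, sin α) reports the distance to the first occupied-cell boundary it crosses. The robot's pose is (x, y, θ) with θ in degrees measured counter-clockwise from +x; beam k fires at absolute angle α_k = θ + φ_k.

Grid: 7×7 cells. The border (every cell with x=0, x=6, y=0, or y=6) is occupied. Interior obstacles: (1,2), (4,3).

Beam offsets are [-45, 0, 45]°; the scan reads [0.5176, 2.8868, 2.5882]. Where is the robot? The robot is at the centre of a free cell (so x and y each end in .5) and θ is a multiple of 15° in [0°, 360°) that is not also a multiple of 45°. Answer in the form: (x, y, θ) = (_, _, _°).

Candidates: 23 free-cell centres × 16 headings = 368 poses. Raycast each; keep the one whose scan matches to 4 dp.
  (5.5, 3.5, 240°): beam 3 = 1.9319 ≠ 2.5882 ✗
  (5.5, 2.5, 195°): beam 1 = 1.0000 ≠ 0.5176 ✗
  (3.5, 3.5, 75°): beam 1 = 0.5774 ≠ 0.5176 ✗
  (5.5, 3.5, 195°): beam 1 = 0.5774 ≠ 0.5176 ✗
  …
  (3.5, 3.5, 60°): r_1=0.5176, r_2=2.8868, r_3=2.5882 — all match ✓
Unique over the lattice → pose = (3.5, 3.5, 60°).

(x, y, θ) = (3.5, 3.5, 60°)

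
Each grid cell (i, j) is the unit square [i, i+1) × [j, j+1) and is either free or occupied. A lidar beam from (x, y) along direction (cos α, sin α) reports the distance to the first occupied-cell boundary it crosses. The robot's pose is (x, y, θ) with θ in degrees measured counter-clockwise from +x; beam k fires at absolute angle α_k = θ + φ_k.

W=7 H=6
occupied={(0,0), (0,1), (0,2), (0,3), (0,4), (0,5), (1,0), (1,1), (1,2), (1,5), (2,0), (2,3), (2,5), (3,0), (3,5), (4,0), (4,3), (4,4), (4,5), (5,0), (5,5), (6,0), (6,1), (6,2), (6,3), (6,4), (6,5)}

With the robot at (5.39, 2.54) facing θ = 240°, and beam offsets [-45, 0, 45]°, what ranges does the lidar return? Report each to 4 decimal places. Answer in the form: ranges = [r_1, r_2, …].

beam 1: φ=-45°, α=195°
  d=(-0.9659,-0.2588)  start (5,2)  tX=0.4038 tY=2.0864  stride 1/|dx|=1.0353 1/|dy|=3.8637
    cross x-line → (4,2), t=0.4038
    cross x-line → (3,2), t=1.4390
    cross y-line → (3,1), t=2.0864
    cross x-line → (2,1), t=2.4743
    cross x-line → (1,1), t=3.5096 (wall)
  → r_1 = 3.5096
beam 2: φ=0°, α=240°
  d=(-0.5000,-0.8660)  start (5,2)  tX=0.7800 tY=0.6235  stride 1/|dx|=2.0000 1/|dy|=1.1547
    cross y-line → (5,1), t=0.6235
    cross x-line → (4,1), t=0.7800
    cross y-line → (4,0), t=1.7782 (wall)
  → r_2 = 1.7782
beam 3: φ=45°, α=285°
  d=(0.2588,-0.9659)  start (5,2)  tX=2.3569 tY=0.5590  stride 1/|dx|=3.8637 1/|dy|=1.0353
    cross y-line → (5,1), t=0.5590
    cross y-line → (5,0), t=1.5943 (wall)
  → r_3 = 1.5943

ranges = [3.5096, 1.7782, 1.5943]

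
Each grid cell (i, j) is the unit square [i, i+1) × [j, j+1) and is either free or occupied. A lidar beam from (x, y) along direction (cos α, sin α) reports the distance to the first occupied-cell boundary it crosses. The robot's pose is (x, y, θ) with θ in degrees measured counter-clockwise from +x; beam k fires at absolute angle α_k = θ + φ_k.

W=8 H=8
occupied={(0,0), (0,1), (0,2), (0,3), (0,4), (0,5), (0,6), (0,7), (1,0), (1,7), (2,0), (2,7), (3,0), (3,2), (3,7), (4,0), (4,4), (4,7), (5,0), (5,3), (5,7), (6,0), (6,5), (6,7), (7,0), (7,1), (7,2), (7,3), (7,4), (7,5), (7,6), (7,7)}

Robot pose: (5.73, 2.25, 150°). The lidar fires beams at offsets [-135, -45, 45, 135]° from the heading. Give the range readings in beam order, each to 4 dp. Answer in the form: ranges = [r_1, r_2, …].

beam 1: φ=-135°, α=15°
  cosα=0.9659 sinα=0.2588 | (5,2) | tMaxX 0.2795 tMaxY 2.8978 | tΔX 1.0353 tΔY 3.8637
    t=0.2795 [x] (6,2)
    t=1.3148 [x] (7,2) — stop
  → r_1 = 1.3148
beam 2: φ=-45°, α=105°
  cosα=-0.2588 sinα=0.9659 | (5,2) | tMaxX 2.8205 tMaxY 0.7765 | tΔX 3.8637 tΔY 1.0353
    t=0.7765 [y] (5,3) — stop
  → r_2 = 0.7765
beam 3: φ=45°, α=195°
  cosα=-0.9659 sinα=-0.2588 | (5,2) | tMaxX 0.7558 tMaxY 0.9659 | tΔX 1.0353 tΔY 3.8637
    t=0.7558 [x] (4,2)
    t=0.9659 [y] (4,1)
    t=1.7910 [x] (3,1)
    t=2.8263 [x] (2,1)
    t=3.8616 [x] (1,1)
    t=4.8296 [y] (1,0) — stop
  → r_3 = 4.8296
beam 4: φ=135°, α=285°
  cosα=0.2588 sinα=-0.9659 | (5,2) | tMaxX 1.0432 tMaxY 0.2588 | tΔX 3.8637 tΔY 1.0353
    t=0.2588 [y] (5,1)
    t=1.0432 [x] (6,1)
    t=1.2941 [y] (6,0) — stop
  → r_4 = 1.2941

ranges = [1.3148, 0.7765, 4.8296, 1.2941]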